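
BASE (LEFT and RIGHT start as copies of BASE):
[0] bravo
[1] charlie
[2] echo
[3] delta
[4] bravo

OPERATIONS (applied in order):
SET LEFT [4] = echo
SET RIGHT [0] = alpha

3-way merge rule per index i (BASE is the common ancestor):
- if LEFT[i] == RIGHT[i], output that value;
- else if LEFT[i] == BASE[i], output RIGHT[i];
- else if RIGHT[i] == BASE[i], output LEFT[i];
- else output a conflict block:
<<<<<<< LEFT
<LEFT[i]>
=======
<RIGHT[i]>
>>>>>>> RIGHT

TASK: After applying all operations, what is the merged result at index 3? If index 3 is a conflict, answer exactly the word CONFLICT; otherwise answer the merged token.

Final LEFT:  [bravo, charlie, echo, delta, echo]
Final RIGHT: [alpha, charlie, echo, delta, bravo]
i=0: L=bravo=BASE, R=alpha -> take RIGHT -> alpha
i=1: L=charlie R=charlie -> agree -> charlie
i=2: L=echo R=echo -> agree -> echo
i=3: L=delta R=delta -> agree -> delta
i=4: L=echo, R=bravo=BASE -> take LEFT -> echo
Index 3 -> delta

Answer: delta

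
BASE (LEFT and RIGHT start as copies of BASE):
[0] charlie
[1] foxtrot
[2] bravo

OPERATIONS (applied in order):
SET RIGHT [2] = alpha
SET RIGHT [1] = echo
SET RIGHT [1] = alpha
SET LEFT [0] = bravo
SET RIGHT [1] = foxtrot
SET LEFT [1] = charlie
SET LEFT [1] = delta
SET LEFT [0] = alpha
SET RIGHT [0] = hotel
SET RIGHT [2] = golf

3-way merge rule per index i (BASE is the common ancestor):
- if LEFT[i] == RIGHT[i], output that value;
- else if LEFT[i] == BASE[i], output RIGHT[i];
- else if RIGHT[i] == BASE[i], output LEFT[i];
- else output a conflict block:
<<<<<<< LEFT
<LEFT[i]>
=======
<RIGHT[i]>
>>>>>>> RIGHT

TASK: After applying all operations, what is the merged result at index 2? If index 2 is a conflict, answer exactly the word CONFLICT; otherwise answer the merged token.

Final LEFT:  [alpha, delta, bravo]
Final RIGHT: [hotel, foxtrot, golf]
i=0: BASE=charlie L=alpha R=hotel all differ -> CONFLICT
i=1: L=delta, R=foxtrot=BASE -> take LEFT -> delta
i=2: L=bravo=BASE, R=golf -> take RIGHT -> golf
Index 2 -> golf

Answer: golf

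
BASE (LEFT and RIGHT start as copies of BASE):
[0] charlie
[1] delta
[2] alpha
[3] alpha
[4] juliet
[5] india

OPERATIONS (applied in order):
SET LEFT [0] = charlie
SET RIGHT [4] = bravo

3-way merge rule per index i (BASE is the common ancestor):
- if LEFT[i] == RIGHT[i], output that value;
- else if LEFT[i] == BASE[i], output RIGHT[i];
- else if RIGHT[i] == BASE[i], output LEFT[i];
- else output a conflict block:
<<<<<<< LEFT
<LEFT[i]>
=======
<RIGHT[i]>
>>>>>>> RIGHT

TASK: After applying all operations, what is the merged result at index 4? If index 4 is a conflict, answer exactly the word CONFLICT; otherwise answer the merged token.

Answer: bravo

Derivation:
Final LEFT:  [charlie, delta, alpha, alpha, juliet, india]
Final RIGHT: [charlie, delta, alpha, alpha, bravo, india]
i=0: L=charlie R=charlie -> agree -> charlie
i=1: L=delta R=delta -> agree -> delta
i=2: L=alpha R=alpha -> agree -> alpha
i=3: L=alpha R=alpha -> agree -> alpha
i=4: L=juliet=BASE, R=bravo -> take RIGHT -> bravo
i=5: L=india R=india -> agree -> india
Index 4 -> bravo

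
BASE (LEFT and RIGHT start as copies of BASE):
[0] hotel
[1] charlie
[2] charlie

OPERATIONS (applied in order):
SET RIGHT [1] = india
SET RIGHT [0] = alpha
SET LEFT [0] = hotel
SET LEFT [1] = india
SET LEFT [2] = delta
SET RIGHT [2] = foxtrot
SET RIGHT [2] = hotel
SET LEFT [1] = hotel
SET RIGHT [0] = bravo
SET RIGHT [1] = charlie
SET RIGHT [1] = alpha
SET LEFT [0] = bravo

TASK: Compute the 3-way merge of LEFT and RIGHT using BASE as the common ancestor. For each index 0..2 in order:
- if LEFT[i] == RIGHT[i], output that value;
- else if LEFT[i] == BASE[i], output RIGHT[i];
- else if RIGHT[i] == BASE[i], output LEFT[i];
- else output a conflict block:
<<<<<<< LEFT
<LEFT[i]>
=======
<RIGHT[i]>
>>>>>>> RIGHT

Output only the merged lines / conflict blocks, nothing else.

Answer: bravo
<<<<<<< LEFT
hotel
=======
alpha
>>>>>>> RIGHT
<<<<<<< LEFT
delta
=======
hotel
>>>>>>> RIGHT

Derivation:
Final LEFT:  [bravo, hotel, delta]
Final RIGHT: [bravo, alpha, hotel]
i=0: L=bravo R=bravo -> agree -> bravo
i=1: BASE=charlie L=hotel R=alpha all differ -> CONFLICT
i=2: BASE=charlie L=delta R=hotel all differ -> CONFLICT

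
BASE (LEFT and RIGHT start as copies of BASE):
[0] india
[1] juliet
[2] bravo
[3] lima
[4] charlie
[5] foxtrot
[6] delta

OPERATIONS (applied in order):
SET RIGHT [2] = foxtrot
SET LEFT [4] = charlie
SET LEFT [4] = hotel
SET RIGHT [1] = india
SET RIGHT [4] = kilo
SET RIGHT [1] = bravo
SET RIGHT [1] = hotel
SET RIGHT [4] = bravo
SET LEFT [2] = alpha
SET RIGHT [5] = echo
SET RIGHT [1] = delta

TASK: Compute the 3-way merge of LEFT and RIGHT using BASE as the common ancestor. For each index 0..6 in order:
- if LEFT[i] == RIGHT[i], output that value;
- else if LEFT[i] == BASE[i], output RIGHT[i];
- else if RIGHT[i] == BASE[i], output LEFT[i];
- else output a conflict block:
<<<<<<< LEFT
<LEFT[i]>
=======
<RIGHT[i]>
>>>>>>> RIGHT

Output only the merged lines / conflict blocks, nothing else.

Answer: india
delta
<<<<<<< LEFT
alpha
=======
foxtrot
>>>>>>> RIGHT
lima
<<<<<<< LEFT
hotel
=======
bravo
>>>>>>> RIGHT
echo
delta

Derivation:
Final LEFT:  [india, juliet, alpha, lima, hotel, foxtrot, delta]
Final RIGHT: [india, delta, foxtrot, lima, bravo, echo, delta]
i=0: L=india R=india -> agree -> india
i=1: L=juliet=BASE, R=delta -> take RIGHT -> delta
i=2: BASE=bravo L=alpha R=foxtrot all differ -> CONFLICT
i=3: L=lima R=lima -> agree -> lima
i=4: BASE=charlie L=hotel R=bravo all differ -> CONFLICT
i=5: L=foxtrot=BASE, R=echo -> take RIGHT -> echo
i=6: L=delta R=delta -> agree -> delta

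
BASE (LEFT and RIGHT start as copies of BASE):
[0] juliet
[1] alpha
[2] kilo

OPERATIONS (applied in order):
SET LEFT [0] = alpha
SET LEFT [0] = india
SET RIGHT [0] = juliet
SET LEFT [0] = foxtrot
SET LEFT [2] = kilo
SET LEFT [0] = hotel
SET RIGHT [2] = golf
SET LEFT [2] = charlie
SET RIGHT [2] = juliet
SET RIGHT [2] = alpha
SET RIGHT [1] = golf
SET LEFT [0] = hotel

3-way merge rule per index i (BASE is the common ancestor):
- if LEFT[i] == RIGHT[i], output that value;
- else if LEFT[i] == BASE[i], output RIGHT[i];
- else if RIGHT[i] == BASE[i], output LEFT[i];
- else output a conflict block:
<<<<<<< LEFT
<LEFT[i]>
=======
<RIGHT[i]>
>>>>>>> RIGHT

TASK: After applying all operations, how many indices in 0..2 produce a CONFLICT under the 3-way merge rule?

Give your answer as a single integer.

Answer: 1

Derivation:
Final LEFT:  [hotel, alpha, charlie]
Final RIGHT: [juliet, golf, alpha]
i=0: L=hotel, R=juliet=BASE -> take LEFT -> hotel
i=1: L=alpha=BASE, R=golf -> take RIGHT -> golf
i=2: BASE=kilo L=charlie R=alpha all differ -> CONFLICT
Conflict count: 1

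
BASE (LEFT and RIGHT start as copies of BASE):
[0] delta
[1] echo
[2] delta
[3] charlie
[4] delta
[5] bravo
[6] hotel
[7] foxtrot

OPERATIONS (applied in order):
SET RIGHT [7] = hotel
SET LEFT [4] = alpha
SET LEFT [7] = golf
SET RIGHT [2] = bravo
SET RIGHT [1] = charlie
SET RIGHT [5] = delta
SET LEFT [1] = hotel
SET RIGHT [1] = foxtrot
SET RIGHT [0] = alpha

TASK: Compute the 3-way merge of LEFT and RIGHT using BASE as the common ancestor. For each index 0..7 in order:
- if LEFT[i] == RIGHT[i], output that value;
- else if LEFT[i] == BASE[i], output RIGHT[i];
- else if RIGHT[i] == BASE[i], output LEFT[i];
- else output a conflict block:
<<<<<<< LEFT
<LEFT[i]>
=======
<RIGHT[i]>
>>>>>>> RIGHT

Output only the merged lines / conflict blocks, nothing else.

Final LEFT:  [delta, hotel, delta, charlie, alpha, bravo, hotel, golf]
Final RIGHT: [alpha, foxtrot, bravo, charlie, delta, delta, hotel, hotel]
i=0: L=delta=BASE, R=alpha -> take RIGHT -> alpha
i=1: BASE=echo L=hotel R=foxtrot all differ -> CONFLICT
i=2: L=delta=BASE, R=bravo -> take RIGHT -> bravo
i=3: L=charlie R=charlie -> agree -> charlie
i=4: L=alpha, R=delta=BASE -> take LEFT -> alpha
i=5: L=bravo=BASE, R=delta -> take RIGHT -> delta
i=6: L=hotel R=hotel -> agree -> hotel
i=7: BASE=foxtrot L=golf R=hotel all differ -> CONFLICT

Answer: alpha
<<<<<<< LEFT
hotel
=======
foxtrot
>>>>>>> RIGHT
bravo
charlie
alpha
delta
hotel
<<<<<<< LEFT
golf
=======
hotel
>>>>>>> RIGHT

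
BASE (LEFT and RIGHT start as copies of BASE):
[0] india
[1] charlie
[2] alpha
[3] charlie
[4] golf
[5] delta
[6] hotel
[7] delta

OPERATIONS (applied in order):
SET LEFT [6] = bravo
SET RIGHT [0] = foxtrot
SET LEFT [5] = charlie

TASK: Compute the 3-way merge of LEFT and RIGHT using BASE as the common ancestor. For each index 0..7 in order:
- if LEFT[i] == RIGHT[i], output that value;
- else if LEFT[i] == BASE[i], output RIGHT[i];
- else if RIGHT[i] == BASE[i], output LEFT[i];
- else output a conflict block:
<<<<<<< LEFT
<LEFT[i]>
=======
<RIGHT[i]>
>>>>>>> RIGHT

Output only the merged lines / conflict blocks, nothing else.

Final LEFT:  [india, charlie, alpha, charlie, golf, charlie, bravo, delta]
Final RIGHT: [foxtrot, charlie, alpha, charlie, golf, delta, hotel, delta]
i=0: L=india=BASE, R=foxtrot -> take RIGHT -> foxtrot
i=1: L=charlie R=charlie -> agree -> charlie
i=2: L=alpha R=alpha -> agree -> alpha
i=3: L=charlie R=charlie -> agree -> charlie
i=4: L=golf R=golf -> agree -> golf
i=5: L=charlie, R=delta=BASE -> take LEFT -> charlie
i=6: L=bravo, R=hotel=BASE -> take LEFT -> bravo
i=7: L=delta R=delta -> agree -> delta

Answer: foxtrot
charlie
alpha
charlie
golf
charlie
bravo
delta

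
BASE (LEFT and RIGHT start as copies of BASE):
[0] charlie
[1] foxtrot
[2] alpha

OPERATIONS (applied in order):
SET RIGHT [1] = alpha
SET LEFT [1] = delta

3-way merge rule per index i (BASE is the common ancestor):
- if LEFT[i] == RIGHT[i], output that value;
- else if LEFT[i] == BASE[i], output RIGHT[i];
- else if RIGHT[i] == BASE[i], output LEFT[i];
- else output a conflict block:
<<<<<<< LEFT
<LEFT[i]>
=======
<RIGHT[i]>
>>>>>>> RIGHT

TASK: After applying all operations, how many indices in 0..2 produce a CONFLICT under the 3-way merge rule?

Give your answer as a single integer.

Answer: 1

Derivation:
Final LEFT:  [charlie, delta, alpha]
Final RIGHT: [charlie, alpha, alpha]
i=0: L=charlie R=charlie -> agree -> charlie
i=1: BASE=foxtrot L=delta R=alpha all differ -> CONFLICT
i=2: L=alpha R=alpha -> agree -> alpha
Conflict count: 1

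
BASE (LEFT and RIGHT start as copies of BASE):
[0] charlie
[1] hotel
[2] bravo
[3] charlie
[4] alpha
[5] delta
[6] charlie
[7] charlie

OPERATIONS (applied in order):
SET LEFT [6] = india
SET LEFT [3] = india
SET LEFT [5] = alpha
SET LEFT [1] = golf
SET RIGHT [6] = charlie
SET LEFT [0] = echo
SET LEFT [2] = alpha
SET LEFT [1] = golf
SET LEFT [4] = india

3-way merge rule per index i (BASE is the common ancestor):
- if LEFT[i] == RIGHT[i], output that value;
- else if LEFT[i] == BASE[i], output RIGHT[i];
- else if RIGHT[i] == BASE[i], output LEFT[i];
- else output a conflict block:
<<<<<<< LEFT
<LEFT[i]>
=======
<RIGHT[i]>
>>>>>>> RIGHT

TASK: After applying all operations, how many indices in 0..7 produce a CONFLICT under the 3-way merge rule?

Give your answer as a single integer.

Answer: 0

Derivation:
Final LEFT:  [echo, golf, alpha, india, india, alpha, india, charlie]
Final RIGHT: [charlie, hotel, bravo, charlie, alpha, delta, charlie, charlie]
i=0: L=echo, R=charlie=BASE -> take LEFT -> echo
i=1: L=golf, R=hotel=BASE -> take LEFT -> golf
i=2: L=alpha, R=bravo=BASE -> take LEFT -> alpha
i=3: L=india, R=charlie=BASE -> take LEFT -> india
i=4: L=india, R=alpha=BASE -> take LEFT -> india
i=5: L=alpha, R=delta=BASE -> take LEFT -> alpha
i=6: L=india, R=charlie=BASE -> take LEFT -> india
i=7: L=charlie R=charlie -> agree -> charlie
Conflict count: 0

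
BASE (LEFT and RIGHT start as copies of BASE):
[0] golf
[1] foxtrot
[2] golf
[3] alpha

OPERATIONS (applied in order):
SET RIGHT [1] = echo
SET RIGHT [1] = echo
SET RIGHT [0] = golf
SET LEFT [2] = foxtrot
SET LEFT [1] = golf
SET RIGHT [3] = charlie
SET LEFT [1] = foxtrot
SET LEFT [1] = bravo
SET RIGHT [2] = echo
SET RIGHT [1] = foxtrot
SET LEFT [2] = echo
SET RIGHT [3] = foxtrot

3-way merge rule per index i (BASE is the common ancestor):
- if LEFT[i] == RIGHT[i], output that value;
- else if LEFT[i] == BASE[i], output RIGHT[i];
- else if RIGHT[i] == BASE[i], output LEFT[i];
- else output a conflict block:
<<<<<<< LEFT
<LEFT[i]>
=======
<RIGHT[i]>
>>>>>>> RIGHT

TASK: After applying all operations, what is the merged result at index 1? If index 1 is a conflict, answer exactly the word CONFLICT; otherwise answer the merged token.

Answer: bravo

Derivation:
Final LEFT:  [golf, bravo, echo, alpha]
Final RIGHT: [golf, foxtrot, echo, foxtrot]
i=0: L=golf R=golf -> agree -> golf
i=1: L=bravo, R=foxtrot=BASE -> take LEFT -> bravo
i=2: L=echo R=echo -> agree -> echo
i=3: L=alpha=BASE, R=foxtrot -> take RIGHT -> foxtrot
Index 1 -> bravo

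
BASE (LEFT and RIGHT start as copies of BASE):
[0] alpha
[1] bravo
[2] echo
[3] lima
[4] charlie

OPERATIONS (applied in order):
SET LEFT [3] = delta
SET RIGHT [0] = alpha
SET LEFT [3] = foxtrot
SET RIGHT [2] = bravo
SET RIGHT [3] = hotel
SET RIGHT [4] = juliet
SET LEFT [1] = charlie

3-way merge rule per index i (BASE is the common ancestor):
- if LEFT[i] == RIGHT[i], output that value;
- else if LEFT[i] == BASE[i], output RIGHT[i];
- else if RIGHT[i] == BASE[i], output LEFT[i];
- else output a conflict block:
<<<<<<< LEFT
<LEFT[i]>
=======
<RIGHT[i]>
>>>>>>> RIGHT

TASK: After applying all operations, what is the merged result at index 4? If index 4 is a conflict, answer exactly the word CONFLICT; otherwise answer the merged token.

Final LEFT:  [alpha, charlie, echo, foxtrot, charlie]
Final RIGHT: [alpha, bravo, bravo, hotel, juliet]
i=0: L=alpha R=alpha -> agree -> alpha
i=1: L=charlie, R=bravo=BASE -> take LEFT -> charlie
i=2: L=echo=BASE, R=bravo -> take RIGHT -> bravo
i=3: BASE=lima L=foxtrot R=hotel all differ -> CONFLICT
i=4: L=charlie=BASE, R=juliet -> take RIGHT -> juliet
Index 4 -> juliet

Answer: juliet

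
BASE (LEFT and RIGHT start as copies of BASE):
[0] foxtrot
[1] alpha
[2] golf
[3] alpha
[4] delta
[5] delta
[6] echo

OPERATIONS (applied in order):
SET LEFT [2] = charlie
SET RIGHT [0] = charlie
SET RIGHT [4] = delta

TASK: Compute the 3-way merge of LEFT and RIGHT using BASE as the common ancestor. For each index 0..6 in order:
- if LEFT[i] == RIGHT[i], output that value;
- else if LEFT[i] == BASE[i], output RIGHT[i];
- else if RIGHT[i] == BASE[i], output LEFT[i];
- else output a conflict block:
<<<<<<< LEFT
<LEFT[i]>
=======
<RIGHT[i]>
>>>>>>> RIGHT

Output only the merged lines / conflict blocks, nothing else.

Final LEFT:  [foxtrot, alpha, charlie, alpha, delta, delta, echo]
Final RIGHT: [charlie, alpha, golf, alpha, delta, delta, echo]
i=0: L=foxtrot=BASE, R=charlie -> take RIGHT -> charlie
i=1: L=alpha R=alpha -> agree -> alpha
i=2: L=charlie, R=golf=BASE -> take LEFT -> charlie
i=3: L=alpha R=alpha -> agree -> alpha
i=4: L=delta R=delta -> agree -> delta
i=5: L=delta R=delta -> agree -> delta
i=6: L=echo R=echo -> agree -> echo

Answer: charlie
alpha
charlie
alpha
delta
delta
echo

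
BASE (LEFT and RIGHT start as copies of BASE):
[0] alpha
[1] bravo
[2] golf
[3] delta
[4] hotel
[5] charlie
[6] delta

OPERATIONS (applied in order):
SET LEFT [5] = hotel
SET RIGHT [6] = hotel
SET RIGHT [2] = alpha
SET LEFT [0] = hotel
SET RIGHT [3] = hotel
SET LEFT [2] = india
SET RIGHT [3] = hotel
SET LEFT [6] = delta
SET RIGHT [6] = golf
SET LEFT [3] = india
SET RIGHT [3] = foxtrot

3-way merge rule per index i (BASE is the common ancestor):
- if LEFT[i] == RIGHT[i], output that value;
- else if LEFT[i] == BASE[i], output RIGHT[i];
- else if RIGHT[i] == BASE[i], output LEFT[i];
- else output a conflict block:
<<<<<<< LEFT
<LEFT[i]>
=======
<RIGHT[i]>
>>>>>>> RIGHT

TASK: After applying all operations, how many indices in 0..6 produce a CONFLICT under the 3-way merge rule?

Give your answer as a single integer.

Final LEFT:  [hotel, bravo, india, india, hotel, hotel, delta]
Final RIGHT: [alpha, bravo, alpha, foxtrot, hotel, charlie, golf]
i=0: L=hotel, R=alpha=BASE -> take LEFT -> hotel
i=1: L=bravo R=bravo -> agree -> bravo
i=2: BASE=golf L=india R=alpha all differ -> CONFLICT
i=3: BASE=delta L=india R=foxtrot all differ -> CONFLICT
i=4: L=hotel R=hotel -> agree -> hotel
i=5: L=hotel, R=charlie=BASE -> take LEFT -> hotel
i=6: L=delta=BASE, R=golf -> take RIGHT -> golf
Conflict count: 2

Answer: 2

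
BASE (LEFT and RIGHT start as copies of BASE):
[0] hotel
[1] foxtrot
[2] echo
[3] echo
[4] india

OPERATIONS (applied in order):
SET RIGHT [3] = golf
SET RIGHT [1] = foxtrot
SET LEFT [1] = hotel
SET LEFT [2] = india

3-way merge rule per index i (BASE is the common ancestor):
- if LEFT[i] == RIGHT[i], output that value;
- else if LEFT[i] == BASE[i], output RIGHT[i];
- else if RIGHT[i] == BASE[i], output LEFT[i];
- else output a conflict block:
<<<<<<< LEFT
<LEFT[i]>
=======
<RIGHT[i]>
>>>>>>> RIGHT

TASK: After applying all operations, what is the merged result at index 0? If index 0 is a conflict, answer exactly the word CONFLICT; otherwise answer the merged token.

Final LEFT:  [hotel, hotel, india, echo, india]
Final RIGHT: [hotel, foxtrot, echo, golf, india]
i=0: L=hotel R=hotel -> agree -> hotel
i=1: L=hotel, R=foxtrot=BASE -> take LEFT -> hotel
i=2: L=india, R=echo=BASE -> take LEFT -> india
i=3: L=echo=BASE, R=golf -> take RIGHT -> golf
i=4: L=india R=india -> agree -> india
Index 0 -> hotel

Answer: hotel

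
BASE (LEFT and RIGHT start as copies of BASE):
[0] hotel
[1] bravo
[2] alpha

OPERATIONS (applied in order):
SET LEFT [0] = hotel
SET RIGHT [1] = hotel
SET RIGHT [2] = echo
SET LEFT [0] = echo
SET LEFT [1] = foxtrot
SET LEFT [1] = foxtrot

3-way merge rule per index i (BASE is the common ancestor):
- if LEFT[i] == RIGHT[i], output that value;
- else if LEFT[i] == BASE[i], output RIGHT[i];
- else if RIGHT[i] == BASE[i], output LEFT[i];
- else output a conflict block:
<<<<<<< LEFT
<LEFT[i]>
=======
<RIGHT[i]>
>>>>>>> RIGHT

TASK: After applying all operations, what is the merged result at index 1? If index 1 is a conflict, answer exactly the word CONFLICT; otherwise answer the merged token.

Final LEFT:  [echo, foxtrot, alpha]
Final RIGHT: [hotel, hotel, echo]
i=0: L=echo, R=hotel=BASE -> take LEFT -> echo
i=1: BASE=bravo L=foxtrot R=hotel all differ -> CONFLICT
i=2: L=alpha=BASE, R=echo -> take RIGHT -> echo
Index 1 -> CONFLICT

Answer: CONFLICT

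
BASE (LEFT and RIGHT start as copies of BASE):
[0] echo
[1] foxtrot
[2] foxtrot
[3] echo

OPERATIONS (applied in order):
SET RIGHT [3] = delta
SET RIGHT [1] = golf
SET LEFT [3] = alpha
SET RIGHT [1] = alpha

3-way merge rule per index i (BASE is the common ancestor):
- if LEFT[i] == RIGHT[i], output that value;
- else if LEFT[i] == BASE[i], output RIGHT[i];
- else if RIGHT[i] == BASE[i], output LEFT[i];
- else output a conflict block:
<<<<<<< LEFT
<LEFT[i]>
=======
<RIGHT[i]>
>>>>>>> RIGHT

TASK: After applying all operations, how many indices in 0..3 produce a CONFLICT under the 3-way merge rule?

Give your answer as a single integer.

Answer: 1

Derivation:
Final LEFT:  [echo, foxtrot, foxtrot, alpha]
Final RIGHT: [echo, alpha, foxtrot, delta]
i=0: L=echo R=echo -> agree -> echo
i=1: L=foxtrot=BASE, R=alpha -> take RIGHT -> alpha
i=2: L=foxtrot R=foxtrot -> agree -> foxtrot
i=3: BASE=echo L=alpha R=delta all differ -> CONFLICT
Conflict count: 1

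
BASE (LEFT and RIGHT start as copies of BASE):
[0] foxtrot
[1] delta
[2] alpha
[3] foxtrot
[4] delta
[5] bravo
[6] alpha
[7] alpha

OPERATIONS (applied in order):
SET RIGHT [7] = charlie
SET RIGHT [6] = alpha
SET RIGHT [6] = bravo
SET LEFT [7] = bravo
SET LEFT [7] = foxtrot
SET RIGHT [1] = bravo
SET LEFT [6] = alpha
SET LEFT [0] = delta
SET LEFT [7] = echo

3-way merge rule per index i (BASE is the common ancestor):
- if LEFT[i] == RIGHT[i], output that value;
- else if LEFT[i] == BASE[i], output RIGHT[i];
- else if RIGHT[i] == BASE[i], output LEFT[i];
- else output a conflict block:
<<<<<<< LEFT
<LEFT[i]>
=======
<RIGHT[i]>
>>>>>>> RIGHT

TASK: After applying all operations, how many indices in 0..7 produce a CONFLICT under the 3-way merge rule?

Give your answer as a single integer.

Answer: 1

Derivation:
Final LEFT:  [delta, delta, alpha, foxtrot, delta, bravo, alpha, echo]
Final RIGHT: [foxtrot, bravo, alpha, foxtrot, delta, bravo, bravo, charlie]
i=0: L=delta, R=foxtrot=BASE -> take LEFT -> delta
i=1: L=delta=BASE, R=bravo -> take RIGHT -> bravo
i=2: L=alpha R=alpha -> agree -> alpha
i=3: L=foxtrot R=foxtrot -> agree -> foxtrot
i=4: L=delta R=delta -> agree -> delta
i=5: L=bravo R=bravo -> agree -> bravo
i=6: L=alpha=BASE, R=bravo -> take RIGHT -> bravo
i=7: BASE=alpha L=echo R=charlie all differ -> CONFLICT
Conflict count: 1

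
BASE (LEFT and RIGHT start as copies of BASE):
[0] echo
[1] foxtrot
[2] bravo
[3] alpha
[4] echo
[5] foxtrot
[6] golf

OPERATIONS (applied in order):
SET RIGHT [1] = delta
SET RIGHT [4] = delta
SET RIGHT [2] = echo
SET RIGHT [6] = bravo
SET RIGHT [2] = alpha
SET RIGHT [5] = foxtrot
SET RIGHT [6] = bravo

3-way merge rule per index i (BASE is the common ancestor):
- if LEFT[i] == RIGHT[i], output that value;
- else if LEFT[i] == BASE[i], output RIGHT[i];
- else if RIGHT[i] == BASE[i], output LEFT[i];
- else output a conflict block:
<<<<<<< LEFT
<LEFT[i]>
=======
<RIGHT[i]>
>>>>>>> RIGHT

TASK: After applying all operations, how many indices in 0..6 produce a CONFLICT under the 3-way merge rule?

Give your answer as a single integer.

Answer: 0

Derivation:
Final LEFT:  [echo, foxtrot, bravo, alpha, echo, foxtrot, golf]
Final RIGHT: [echo, delta, alpha, alpha, delta, foxtrot, bravo]
i=0: L=echo R=echo -> agree -> echo
i=1: L=foxtrot=BASE, R=delta -> take RIGHT -> delta
i=2: L=bravo=BASE, R=alpha -> take RIGHT -> alpha
i=3: L=alpha R=alpha -> agree -> alpha
i=4: L=echo=BASE, R=delta -> take RIGHT -> delta
i=5: L=foxtrot R=foxtrot -> agree -> foxtrot
i=6: L=golf=BASE, R=bravo -> take RIGHT -> bravo
Conflict count: 0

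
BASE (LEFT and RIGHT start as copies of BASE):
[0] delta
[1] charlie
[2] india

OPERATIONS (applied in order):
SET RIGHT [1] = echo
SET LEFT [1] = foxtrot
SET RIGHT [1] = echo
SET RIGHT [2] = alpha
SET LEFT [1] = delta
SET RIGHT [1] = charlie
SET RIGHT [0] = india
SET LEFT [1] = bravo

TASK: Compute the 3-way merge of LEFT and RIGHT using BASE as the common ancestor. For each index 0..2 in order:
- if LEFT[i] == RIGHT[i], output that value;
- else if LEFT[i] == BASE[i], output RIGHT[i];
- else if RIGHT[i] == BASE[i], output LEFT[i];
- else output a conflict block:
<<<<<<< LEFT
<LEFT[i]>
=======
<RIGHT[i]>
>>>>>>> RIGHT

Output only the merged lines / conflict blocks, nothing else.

Final LEFT:  [delta, bravo, india]
Final RIGHT: [india, charlie, alpha]
i=0: L=delta=BASE, R=india -> take RIGHT -> india
i=1: L=bravo, R=charlie=BASE -> take LEFT -> bravo
i=2: L=india=BASE, R=alpha -> take RIGHT -> alpha

Answer: india
bravo
alpha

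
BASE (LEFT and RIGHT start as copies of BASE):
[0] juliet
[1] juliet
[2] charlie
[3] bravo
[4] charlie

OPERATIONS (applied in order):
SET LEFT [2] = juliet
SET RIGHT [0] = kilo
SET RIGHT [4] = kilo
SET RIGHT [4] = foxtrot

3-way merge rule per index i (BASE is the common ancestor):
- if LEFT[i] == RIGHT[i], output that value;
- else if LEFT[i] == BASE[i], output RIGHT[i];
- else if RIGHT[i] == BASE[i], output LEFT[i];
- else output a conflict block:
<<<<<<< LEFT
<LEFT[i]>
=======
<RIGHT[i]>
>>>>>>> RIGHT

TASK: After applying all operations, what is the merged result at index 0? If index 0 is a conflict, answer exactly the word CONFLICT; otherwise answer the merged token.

Answer: kilo

Derivation:
Final LEFT:  [juliet, juliet, juliet, bravo, charlie]
Final RIGHT: [kilo, juliet, charlie, bravo, foxtrot]
i=0: L=juliet=BASE, R=kilo -> take RIGHT -> kilo
i=1: L=juliet R=juliet -> agree -> juliet
i=2: L=juliet, R=charlie=BASE -> take LEFT -> juliet
i=3: L=bravo R=bravo -> agree -> bravo
i=4: L=charlie=BASE, R=foxtrot -> take RIGHT -> foxtrot
Index 0 -> kilo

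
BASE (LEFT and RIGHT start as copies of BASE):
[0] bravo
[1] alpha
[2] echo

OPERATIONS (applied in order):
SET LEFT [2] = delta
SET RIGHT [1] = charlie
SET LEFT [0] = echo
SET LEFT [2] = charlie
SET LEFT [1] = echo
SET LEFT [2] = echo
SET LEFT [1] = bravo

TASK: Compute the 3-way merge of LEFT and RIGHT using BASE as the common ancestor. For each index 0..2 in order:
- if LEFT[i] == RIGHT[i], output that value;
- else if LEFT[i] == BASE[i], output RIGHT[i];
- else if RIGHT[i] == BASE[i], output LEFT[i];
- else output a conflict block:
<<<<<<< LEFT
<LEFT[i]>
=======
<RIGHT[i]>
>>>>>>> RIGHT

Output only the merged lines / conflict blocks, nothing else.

Answer: echo
<<<<<<< LEFT
bravo
=======
charlie
>>>>>>> RIGHT
echo

Derivation:
Final LEFT:  [echo, bravo, echo]
Final RIGHT: [bravo, charlie, echo]
i=0: L=echo, R=bravo=BASE -> take LEFT -> echo
i=1: BASE=alpha L=bravo R=charlie all differ -> CONFLICT
i=2: L=echo R=echo -> agree -> echo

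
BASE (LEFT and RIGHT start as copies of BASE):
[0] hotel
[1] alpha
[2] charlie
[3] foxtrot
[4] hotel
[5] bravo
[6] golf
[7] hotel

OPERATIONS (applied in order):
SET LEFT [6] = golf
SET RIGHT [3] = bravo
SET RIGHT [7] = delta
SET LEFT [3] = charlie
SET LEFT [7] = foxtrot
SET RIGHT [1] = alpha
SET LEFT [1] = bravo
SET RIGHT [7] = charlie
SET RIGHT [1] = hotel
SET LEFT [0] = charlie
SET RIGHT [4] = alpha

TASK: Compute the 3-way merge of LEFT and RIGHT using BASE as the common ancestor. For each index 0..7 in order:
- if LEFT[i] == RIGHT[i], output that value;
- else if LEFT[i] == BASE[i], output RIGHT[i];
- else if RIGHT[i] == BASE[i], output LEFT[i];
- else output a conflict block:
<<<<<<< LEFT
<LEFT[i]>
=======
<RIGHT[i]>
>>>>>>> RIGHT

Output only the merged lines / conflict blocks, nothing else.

Answer: charlie
<<<<<<< LEFT
bravo
=======
hotel
>>>>>>> RIGHT
charlie
<<<<<<< LEFT
charlie
=======
bravo
>>>>>>> RIGHT
alpha
bravo
golf
<<<<<<< LEFT
foxtrot
=======
charlie
>>>>>>> RIGHT

Derivation:
Final LEFT:  [charlie, bravo, charlie, charlie, hotel, bravo, golf, foxtrot]
Final RIGHT: [hotel, hotel, charlie, bravo, alpha, bravo, golf, charlie]
i=0: L=charlie, R=hotel=BASE -> take LEFT -> charlie
i=1: BASE=alpha L=bravo R=hotel all differ -> CONFLICT
i=2: L=charlie R=charlie -> agree -> charlie
i=3: BASE=foxtrot L=charlie R=bravo all differ -> CONFLICT
i=4: L=hotel=BASE, R=alpha -> take RIGHT -> alpha
i=5: L=bravo R=bravo -> agree -> bravo
i=6: L=golf R=golf -> agree -> golf
i=7: BASE=hotel L=foxtrot R=charlie all differ -> CONFLICT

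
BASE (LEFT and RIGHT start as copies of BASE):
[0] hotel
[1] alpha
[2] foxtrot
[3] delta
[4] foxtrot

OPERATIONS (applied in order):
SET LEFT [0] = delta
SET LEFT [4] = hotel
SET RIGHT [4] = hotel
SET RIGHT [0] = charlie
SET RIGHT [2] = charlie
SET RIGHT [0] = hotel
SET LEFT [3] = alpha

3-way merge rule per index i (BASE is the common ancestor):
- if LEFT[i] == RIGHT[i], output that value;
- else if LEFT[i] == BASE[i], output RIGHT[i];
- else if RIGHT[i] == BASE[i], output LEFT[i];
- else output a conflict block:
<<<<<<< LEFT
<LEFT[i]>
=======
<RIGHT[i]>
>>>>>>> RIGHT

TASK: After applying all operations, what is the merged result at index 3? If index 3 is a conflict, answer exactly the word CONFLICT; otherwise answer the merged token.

Answer: alpha

Derivation:
Final LEFT:  [delta, alpha, foxtrot, alpha, hotel]
Final RIGHT: [hotel, alpha, charlie, delta, hotel]
i=0: L=delta, R=hotel=BASE -> take LEFT -> delta
i=1: L=alpha R=alpha -> agree -> alpha
i=2: L=foxtrot=BASE, R=charlie -> take RIGHT -> charlie
i=3: L=alpha, R=delta=BASE -> take LEFT -> alpha
i=4: L=hotel R=hotel -> agree -> hotel
Index 3 -> alpha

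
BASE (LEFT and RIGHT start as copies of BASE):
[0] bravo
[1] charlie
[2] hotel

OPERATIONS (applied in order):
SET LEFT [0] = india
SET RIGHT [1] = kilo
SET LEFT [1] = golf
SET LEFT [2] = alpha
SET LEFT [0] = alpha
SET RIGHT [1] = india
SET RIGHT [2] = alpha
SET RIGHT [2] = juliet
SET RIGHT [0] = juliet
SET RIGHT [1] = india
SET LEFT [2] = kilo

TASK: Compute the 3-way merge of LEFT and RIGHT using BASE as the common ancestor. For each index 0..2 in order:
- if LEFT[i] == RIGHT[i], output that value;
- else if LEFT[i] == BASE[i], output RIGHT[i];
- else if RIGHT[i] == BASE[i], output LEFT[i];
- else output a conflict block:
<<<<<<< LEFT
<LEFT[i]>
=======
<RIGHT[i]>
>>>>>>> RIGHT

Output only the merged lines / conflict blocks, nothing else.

Answer: <<<<<<< LEFT
alpha
=======
juliet
>>>>>>> RIGHT
<<<<<<< LEFT
golf
=======
india
>>>>>>> RIGHT
<<<<<<< LEFT
kilo
=======
juliet
>>>>>>> RIGHT

Derivation:
Final LEFT:  [alpha, golf, kilo]
Final RIGHT: [juliet, india, juliet]
i=0: BASE=bravo L=alpha R=juliet all differ -> CONFLICT
i=1: BASE=charlie L=golf R=india all differ -> CONFLICT
i=2: BASE=hotel L=kilo R=juliet all differ -> CONFLICT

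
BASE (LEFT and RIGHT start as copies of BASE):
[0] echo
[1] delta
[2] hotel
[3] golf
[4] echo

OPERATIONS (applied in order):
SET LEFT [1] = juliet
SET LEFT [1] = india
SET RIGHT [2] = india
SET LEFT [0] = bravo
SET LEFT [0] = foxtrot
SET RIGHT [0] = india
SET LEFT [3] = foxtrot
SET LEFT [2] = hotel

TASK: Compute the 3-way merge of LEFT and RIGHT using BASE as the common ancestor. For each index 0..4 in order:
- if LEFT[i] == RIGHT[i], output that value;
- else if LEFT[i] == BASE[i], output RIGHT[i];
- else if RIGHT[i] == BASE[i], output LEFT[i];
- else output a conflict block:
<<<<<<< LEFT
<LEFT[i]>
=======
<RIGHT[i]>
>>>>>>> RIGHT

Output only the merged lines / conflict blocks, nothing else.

Final LEFT:  [foxtrot, india, hotel, foxtrot, echo]
Final RIGHT: [india, delta, india, golf, echo]
i=0: BASE=echo L=foxtrot R=india all differ -> CONFLICT
i=1: L=india, R=delta=BASE -> take LEFT -> india
i=2: L=hotel=BASE, R=india -> take RIGHT -> india
i=3: L=foxtrot, R=golf=BASE -> take LEFT -> foxtrot
i=4: L=echo R=echo -> agree -> echo

Answer: <<<<<<< LEFT
foxtrot
=======
india
>>>>>>> RIGHT
india
india
foxtrot
echo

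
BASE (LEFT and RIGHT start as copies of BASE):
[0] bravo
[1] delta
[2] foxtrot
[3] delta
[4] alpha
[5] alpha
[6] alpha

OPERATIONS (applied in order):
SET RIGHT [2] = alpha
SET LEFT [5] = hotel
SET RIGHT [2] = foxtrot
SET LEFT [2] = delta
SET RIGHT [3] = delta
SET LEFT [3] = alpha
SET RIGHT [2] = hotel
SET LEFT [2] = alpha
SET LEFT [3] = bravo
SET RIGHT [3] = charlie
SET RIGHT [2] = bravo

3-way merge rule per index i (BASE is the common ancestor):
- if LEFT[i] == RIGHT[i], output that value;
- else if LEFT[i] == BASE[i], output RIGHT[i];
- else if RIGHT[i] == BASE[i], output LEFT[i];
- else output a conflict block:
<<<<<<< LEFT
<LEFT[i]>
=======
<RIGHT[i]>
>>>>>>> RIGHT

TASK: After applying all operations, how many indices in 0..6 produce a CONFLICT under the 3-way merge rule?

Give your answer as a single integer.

Answer: 2

Derivation:
Final LEFT:  [bravo, delta, alpha, bravo, alpha, hotel, alpha]
Final RIGHT: [bravo, delta, bravo, charlie, alpha, alpha, alpha]
i=0: L=bravo R=bravo -> agree -> bravo
i=1: L=delta R=delta -> agree -> delta
i=2: BASE=foxtrot L=alpha R=bravo all differ -> CONFLICT
i=3: BASE=delta L=bravo R=charlie all differ -> CONFLICT
i=4: L=alpha R=alpha -> agree -> alpha
i=5: L=hotel, R=alpha=BASE -> take LEFT -> hotel
i=6: L=alpha R=alpha -> agree -> alpha
Conflict count: 2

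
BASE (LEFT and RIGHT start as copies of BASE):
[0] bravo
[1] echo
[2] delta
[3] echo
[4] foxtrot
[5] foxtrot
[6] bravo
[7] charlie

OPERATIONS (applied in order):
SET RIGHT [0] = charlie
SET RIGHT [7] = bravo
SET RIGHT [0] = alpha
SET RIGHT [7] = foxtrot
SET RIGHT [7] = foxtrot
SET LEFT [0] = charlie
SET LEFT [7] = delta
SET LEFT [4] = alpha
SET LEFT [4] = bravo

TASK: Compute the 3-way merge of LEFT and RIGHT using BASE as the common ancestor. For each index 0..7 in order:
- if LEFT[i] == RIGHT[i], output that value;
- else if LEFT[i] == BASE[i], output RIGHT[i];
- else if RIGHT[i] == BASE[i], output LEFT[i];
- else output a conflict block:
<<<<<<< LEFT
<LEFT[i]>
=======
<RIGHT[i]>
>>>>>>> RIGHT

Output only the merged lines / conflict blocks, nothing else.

Final LEFT:  [charlie, echo, delta, echo, bravo, foxtrot, bravo, delta]
Final RIGHT: [alpha, echo, delta, echo, foxtrot, foxtrot, bravo, foxtrot]
i=0: BASE=bravo L=charlie R=alpha all differ -> CONFLICT
i=1: L=echo R=echo -> agree -> echo
i=2: L=delta R=delta -> agree -> delta
i=3: L=echo R=echo -> agree -> echo
i=4: L=bravo, R=foxtrot=BASE -> take LEFT -> bravo
i=5: L=foxtrot R=foxtrot -> agree -> foxtrot
i=6: L=bravo R=bravo -> agree -> bravo
i=7: BASE=charlie L=delta R=foxtrot all differ -> CONFLICT

Answer: <<<<<<< LEFT
charlie
=======
alpha
>>>>>>> RIGHT
echo
delta
echo
bravo
foxtrot
bravo
<<<<<<< LEFT
delta
=======
foxtrot
>>>>>>> RIGHT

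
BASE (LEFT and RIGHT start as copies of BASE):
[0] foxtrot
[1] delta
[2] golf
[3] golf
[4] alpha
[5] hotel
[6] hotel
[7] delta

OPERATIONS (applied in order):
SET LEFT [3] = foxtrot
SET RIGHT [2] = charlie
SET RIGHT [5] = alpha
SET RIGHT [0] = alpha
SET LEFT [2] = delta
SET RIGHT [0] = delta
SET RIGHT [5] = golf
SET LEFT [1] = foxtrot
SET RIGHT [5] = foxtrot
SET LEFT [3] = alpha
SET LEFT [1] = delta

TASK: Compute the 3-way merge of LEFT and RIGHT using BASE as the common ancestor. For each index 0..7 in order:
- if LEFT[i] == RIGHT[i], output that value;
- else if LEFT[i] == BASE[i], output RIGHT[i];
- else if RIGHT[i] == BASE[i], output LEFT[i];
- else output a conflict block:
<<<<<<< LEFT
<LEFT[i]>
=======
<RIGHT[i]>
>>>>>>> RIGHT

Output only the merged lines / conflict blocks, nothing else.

Final LEFT:  [foxtrot, delta, delta, alpha, alpha, hotel, hotel, delta]
Final RIGHT: [delta, delta, charlie, golf, alpha, foxtrot, hotel, delta]
i=0: L=foxtrot=BASE, R=delta -> take RIGHT -> delta
i=1: L=delta R=delta -> agree -> delta
i=2: BASE=golf L=delta R=charlie all differ -> CONFLICT
i=3: L=alpha, R=golf=BASE -> take LEFT -> alpha
i=4: L=alpha R=alpha -> agree -> alpha
i=5: L=hotel=BASE, R=foxtrot -> take RIGHT -> foxtrot
i=6: L=hotel R=hotel -> agree -> hotel
i=7: L=delta R=delta -> agree -> delta

Answer: delta
delta
<<<<<<< LEFT
delta
=======
charlie
>>>>>>> RIGHT
alpha
alpha
foxtrot
hotel
delta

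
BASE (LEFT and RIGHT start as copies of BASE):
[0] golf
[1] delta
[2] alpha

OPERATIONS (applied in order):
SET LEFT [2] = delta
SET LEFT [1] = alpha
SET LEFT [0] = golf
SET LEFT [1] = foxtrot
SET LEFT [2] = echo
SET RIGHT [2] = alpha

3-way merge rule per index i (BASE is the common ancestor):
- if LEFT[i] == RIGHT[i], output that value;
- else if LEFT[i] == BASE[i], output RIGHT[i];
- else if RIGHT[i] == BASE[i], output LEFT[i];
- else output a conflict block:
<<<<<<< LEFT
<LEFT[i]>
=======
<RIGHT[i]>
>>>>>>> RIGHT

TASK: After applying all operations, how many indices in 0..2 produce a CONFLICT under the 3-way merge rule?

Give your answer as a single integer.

Final LEFT:  [golf, foxtrot, echo]
Final RIGHT: [golf, delta, alpha]
i=0: L=golf R=golf -> agree -> golf
i=1: L=foxtrot, R=delta=BASE -> take LEFT -> foxtrot
i=2: L=echo, R=alpha=BASE -> take LEFT -> echo
Conflict count: 0

Answer: 0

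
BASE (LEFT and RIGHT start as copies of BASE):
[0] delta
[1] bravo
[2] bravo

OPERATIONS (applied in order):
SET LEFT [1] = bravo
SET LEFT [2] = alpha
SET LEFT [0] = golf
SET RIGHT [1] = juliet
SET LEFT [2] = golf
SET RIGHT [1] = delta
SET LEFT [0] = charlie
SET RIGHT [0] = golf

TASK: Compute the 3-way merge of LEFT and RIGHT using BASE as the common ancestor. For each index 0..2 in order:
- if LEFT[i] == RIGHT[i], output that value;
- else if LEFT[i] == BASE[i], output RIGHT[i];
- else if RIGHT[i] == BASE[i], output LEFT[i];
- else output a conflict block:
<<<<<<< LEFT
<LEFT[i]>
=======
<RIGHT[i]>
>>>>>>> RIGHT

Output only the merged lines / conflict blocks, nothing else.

Answer: <<<<<<< LEFT
charlie
=======
golf
>>>>>>> RIGHT
delta
golf

Derivation:
Final LEFT:  [charlie, bravo, golf]
Final RIGHT: [golf, delta, bravo]
i=0: BASE=delta L=charlie R=golf all differ -> CONFLICT
i=1: L=bravo=BASE, R=delta -> take RIGHT -> delta
i=2: L=golf, R=bravo=BASE -> take LEFT -> golf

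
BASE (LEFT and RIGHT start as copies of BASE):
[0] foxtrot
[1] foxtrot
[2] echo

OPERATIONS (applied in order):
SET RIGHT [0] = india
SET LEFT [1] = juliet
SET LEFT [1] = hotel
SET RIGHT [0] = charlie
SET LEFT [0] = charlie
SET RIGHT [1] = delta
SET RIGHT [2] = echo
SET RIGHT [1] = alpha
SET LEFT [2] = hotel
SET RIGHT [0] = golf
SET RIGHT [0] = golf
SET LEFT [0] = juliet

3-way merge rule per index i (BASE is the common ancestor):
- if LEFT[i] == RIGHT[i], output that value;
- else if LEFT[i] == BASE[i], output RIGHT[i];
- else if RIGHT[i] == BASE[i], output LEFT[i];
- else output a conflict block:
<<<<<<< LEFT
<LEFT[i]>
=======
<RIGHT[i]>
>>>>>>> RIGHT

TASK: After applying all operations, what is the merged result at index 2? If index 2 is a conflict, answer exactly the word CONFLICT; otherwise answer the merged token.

Answer: hotel

Derivation:
Final LEFT:  [juliet, hotel, hotel]
Final RIGHT: [golf, alpha, echo]
i=0: BASE=foxtrot L=juliet R=golf all differ -> CONFLICT
i=1: BASE=foxtrot L=hotel R=alpha all differ -> CONFLICT
i=2: L=hotel, R=echo=BASE -> take LEFT -> hotel
Index 2 -> hotel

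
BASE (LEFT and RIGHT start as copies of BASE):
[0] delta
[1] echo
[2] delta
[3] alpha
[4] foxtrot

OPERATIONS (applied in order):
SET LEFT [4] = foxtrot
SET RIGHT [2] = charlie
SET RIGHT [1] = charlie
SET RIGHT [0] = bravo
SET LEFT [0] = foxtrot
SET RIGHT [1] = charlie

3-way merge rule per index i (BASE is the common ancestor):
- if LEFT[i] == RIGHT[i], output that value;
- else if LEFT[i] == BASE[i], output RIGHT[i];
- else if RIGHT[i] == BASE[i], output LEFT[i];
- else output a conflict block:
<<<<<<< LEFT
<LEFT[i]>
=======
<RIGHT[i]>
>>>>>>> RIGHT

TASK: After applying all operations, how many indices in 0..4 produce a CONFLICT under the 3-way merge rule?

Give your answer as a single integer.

Final LEFT:  [foxtrot, echo, delta, alpha, foxtrot]
Final RIGHT: [bravo, charlie, charlie, alpha, foxtrot]
i=0: BASE=delta L=foxtrot R=bravo all differ -> CONFLICT
i=1: L=echo=BASE, R=charlie -> take RIGHT -> charlie
i=2: L=delta=BASE, R=charlie -> take RIGHT -> charlie
i=3: L=alpha R=alpha -> agree -> alpha
i=4: L=foxtrot R=foxtrot -> agree -> foxtrot
Conflict count: 1

Answer: 1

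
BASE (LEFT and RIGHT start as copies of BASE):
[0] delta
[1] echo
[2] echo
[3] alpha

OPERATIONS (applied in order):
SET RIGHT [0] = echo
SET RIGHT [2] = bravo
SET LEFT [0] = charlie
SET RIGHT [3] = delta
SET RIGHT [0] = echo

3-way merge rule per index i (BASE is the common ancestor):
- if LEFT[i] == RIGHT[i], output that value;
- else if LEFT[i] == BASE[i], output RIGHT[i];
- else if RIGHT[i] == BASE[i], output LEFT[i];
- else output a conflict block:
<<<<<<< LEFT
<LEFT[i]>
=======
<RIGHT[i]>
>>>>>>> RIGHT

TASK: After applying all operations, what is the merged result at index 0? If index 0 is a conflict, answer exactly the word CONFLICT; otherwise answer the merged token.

Answer: CONFLICT

Derivation:
Final LEFT:  [charlie, echo, echo, alpha]
Final RIGHT: [echo, echo, bravo, delta]
i=0: BASE=delta L=charlie R=echo all differ -> CONFLICT
i=1: L=echo R=echo -> agree -> echo
i=2: L=echo=BASE, R=bravo -> take RIGHT -> bravo
i=3: L=alpha=BASE, R=delta -> take RIGHT -> delta
Index 0 -> CONFLICT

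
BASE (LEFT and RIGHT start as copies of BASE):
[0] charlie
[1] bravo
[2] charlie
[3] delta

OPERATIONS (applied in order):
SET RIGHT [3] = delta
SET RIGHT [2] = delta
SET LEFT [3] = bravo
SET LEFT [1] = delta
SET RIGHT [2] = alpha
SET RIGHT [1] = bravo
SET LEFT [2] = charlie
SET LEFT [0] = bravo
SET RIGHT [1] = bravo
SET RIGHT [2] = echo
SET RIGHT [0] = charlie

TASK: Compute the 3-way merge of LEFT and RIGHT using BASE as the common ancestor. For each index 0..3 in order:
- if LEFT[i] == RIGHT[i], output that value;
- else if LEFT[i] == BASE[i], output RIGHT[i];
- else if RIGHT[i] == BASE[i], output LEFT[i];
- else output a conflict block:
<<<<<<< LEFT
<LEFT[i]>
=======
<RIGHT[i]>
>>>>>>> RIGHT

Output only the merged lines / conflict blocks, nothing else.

Final LEFT:  [bravo, delta, charlie, bravo]
Final RIGHT: [charlie, bravo, echo, delta]
i=0: L=bravo, R=charlie=BASE -> take LEFT -> bravo
i=1: L=delta, R=bravo=BASE -> take LEFT -> delta
i=2: L=charlie=BASE, R=echo -> take RIGHT -> echo
i=3: L=bravo, R=delta=BASE -> take LEFT -> bravo

Answer: bravo
delta
echo
bravo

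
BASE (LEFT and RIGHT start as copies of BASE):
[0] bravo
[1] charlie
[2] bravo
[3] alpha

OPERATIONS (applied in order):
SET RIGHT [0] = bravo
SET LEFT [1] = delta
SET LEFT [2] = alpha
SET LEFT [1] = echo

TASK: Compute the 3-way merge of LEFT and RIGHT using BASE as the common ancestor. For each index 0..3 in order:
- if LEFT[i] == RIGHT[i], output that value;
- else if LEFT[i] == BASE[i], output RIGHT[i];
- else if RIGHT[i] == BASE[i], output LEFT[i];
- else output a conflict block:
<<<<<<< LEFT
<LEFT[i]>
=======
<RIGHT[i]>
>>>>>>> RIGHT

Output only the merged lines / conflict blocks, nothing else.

Answer: bravo
echo
alpha
alpha

Derivation:
Final LEFT:  [bravo, echo, alpha, alpha]
Final RIGHT: [bravo, charlie, bravo, alpha]
i=0: L=bravo R=bravo -> agree -> bravo
i=1: L=echo, R=charlie=BASE -> take LEFT -> echo
i=2: L=alpha, R=bravo=BASE -> take LEFT -> alpha
i=3: L=alpha R=alpha -> agree -> alpha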